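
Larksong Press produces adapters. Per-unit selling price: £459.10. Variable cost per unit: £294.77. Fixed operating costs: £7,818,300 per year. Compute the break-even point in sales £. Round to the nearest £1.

£21,842,521

CM per unit = £459.10 − £294.77 = £164.33; CM ratio = £164.33 / £459.10 = 0.3579.
Break-even sales = FC ÷ CM ratio = £7,818,300 × £459.10 / £164.33 = £21,842,521.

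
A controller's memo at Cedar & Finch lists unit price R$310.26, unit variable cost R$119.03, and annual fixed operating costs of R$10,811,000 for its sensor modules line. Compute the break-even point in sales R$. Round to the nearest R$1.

R$17,540,244

Contribution margin per unit = R$310.26 − R$119.03 = R$191.23, a CM ratio of R$191.23 ÷ R$310.26 = 0.6164.
Break-even sales = FC ÷ CM ratio = R$10,811,000 × R$310.26 / R$191.23 = R$17,540,244.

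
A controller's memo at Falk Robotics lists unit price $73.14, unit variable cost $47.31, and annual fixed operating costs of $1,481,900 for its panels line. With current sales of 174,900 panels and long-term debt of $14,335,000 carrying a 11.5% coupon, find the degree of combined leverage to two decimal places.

3.26

Contribution at this volume is 174,900 × $25.83 = $4,517,667.00.
EBIT = $4,517,667.00 − $1,481,900 = $3,035,767.00. Interest = $1,648,525.00.
DOL = $4,517,667.00 ÷ $3,035,767.00 = 1.4881; DFL = $3,035,767.00 ÷ $1,387,242.00 = 2.1883.
Combined leverage = 1.4881 × 2.1883 = 3.2564.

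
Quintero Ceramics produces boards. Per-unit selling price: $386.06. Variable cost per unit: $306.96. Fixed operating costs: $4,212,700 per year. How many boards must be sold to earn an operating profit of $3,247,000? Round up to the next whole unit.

94,308 boards

Unit CM = price − variable cost = $386.06 − $306.96 = $79.10.
Need Q such that Q × $79.10 − $4,212,700 = $3,247,000, i.e. Q = $7,459,700 / $79.10 = 94,307.21 → 94,308.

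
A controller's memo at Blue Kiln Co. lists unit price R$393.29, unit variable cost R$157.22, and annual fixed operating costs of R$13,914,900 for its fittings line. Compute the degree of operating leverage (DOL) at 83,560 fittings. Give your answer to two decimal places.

3.39

Contribution at this volume is 83,560 × R$236.07 = R$19,726,009.20.
EBIT = R$19,726,009.20 − R$13,914,900 = R$5,811,109.20.
So DOL = total CM / EBIT = R$19,726,009.20 / R$5,811,109.20 = 3.3945.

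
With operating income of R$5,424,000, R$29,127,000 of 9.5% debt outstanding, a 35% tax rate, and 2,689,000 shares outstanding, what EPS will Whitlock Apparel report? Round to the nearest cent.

Pre-tax income = R$5,424,000 − R$2,767,065.00 = R$2,656,935.00.
Net income = R$2,656,935.00 × (1 − 0.35) = R$1,727,007.75.
EPS = R$1,727,007.75 ÷ 2,689,000 = R$0.64.

R$0.64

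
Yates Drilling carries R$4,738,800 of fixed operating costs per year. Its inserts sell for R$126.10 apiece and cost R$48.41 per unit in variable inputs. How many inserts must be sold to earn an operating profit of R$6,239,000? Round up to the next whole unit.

Each unit contributes R$126.10 − R$48.41 = R$77.69.
Units = (FC + target) / CM = (R$4,738,800 + R$6,239,000) / R$77.69 = 141,302.61, so 141,303 inserts.

141,303 inserts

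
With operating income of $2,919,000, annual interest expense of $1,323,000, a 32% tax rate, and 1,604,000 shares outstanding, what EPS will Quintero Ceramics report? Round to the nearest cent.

Pre-tax income = $2,919,000 − $1,323,000.00 = $1,596,000.00.
Net income = $1,596,000.00 × (1 − 0.32) = $1,085,280.00.
EPS = $1,085,280.00 ÷ 1,604,000 = $0.68.

$0.68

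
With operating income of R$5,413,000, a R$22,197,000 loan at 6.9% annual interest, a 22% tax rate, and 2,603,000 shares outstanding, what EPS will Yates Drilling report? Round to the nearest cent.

Pre-tax income = R$5,413,000 − R$1,531,593.00 = R$3,881,407.00.
After tax at 22%: net income = R$3,881,407.00 × 0.78 = R$3,027,497.46.
EPS = R$3,027,497.46 ÷ 2,603,000 = R$1.16.

R$1.16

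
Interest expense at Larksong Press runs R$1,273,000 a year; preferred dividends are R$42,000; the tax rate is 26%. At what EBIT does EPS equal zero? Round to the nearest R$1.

R$1,329,757

Preferred dividends are paid after tax, so their pre-tax equivalent is R$42,000 ÷ (1 − 0.26) = R$56,756.76.
EPS = 0 when EBIT covers interest plus the pre-tax preferred burden: R$1,273,000 + R$56,756.76 = R$1,329,756.76.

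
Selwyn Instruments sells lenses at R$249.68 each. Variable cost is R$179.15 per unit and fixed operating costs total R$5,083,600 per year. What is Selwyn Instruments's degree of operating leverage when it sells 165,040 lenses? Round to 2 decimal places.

At 165,040 units, contribution = 165,040 × R$70.53 = R$11,640,271.20.
Operating income = contribution − fixed costs = R$11,640,271.20 − R$5,083,600 = R$6,556,671.20.
So DOL = total CM / EBIT = R$11,640,271.20 / R$6,556,671.20 = 1.7753.

1.78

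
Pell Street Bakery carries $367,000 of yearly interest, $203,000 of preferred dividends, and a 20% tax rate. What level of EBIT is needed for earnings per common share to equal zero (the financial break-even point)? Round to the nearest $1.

$620,750

Preferred dividends are paid after tax, so their pre-tax equivalent is $203,000 ÷ (1 − 0.20) = $253,750.00.
EPS = 0 when EBIT covers interest plus the pre-tax preferred burden: $367,000 + $253,750.00 = $620,750.00.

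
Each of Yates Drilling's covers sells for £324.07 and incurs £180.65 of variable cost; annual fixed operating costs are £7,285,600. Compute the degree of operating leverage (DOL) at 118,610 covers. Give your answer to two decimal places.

1.75

At 118,610 units, contribution = 118,610 × £143.42 = £17,011,046.20.
Subtracting fixed costs: EBIT = £17,011,046.20 − £7,285,600 = £9,725,446.20.
So DOL = total CM / EBIT = £17,011,046.20 / £9,725,446.20 = 1.7491.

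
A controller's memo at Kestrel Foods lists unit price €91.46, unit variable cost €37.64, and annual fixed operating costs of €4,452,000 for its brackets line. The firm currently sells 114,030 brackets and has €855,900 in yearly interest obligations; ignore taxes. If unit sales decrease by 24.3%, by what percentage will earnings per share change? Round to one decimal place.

Contribution at this volume is 114,030 × €53.82 = €6,137,094.60.
Operating income = contribution − fixed costs = €6,137,094.60 − €4,452,000 = €1,685,094.60.
Interest = €855,900.00, so EBIT − I = €829,194.60.
DCL = total CM / (EBIT − I) = €6,137,094.60 / €829,194.60 = 7.4013.
EPS therefore changes by 7.4013 × (-24.3%) = -179.9%.

-179.9%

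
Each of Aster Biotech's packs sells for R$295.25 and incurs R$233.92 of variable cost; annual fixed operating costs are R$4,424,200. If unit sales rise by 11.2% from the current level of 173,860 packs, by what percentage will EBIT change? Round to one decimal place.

At 173,860 units, contribution = 173,860 × R$61.33 = R$10,662,833.80.
EBIT = R$10,662,833.80 − R$4,424,200 = R$6,238,633.80.
Degree of operating leverage = R$10,662,833.80 / R$6,238,633.80 = 1.7092.
Operating income changes by 1.7092 × +11.2% = +19.1%.

+19.1%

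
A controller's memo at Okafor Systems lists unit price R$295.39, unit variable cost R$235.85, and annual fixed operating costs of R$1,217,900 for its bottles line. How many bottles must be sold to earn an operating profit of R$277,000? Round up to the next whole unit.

Unit CM = price − variable cost = R$295.39 − R$235.85 = R$59.54.
Units = (FC + target) / CM = (R$1,217,900 + R$277,000) / R$59.54 = 25,107.49, so 25,108 bottles.

25,108 bottles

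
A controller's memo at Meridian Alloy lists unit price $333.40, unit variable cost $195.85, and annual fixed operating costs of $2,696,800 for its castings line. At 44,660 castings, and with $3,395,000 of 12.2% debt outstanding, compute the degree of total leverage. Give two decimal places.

2.03

At 44,660 units, contribution = 44,660 × $137.55 = $6,142,983.00.
Operating income = contribution − fixed costs = $6,142,983.00 − $2,696,800 = $3,446,183.00. Interest = $414,190.00, so EBIT − I = $3,031,993.00.
Degree of total leverage = total CM / (EBIT − interest) = $6,142,983.00 / $3,031,993.00 = 2.0261.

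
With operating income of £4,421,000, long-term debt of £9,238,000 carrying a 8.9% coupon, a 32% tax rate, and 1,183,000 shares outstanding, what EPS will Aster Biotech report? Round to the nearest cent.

Pre-tax income = £4,421,000 − £822,182.00 = £3,598,818.00.
After tax at 32%: net income = £3,598,818.00 × 0.68 = £2,447,196.24.
EPS = £2,447,196.24 ÷ 1,183,000 = £2.07.

£2.07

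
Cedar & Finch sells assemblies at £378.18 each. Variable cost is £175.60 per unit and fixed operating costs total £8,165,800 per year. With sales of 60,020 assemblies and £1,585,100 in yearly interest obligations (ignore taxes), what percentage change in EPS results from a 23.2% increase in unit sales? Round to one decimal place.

+117.1%

Total contribution margin = 60,020 × £202.58 = £12,158,851.60.
EBIT = £12,158,851.60 − £8,165,800 = £3,993,051.60.
Interest = £1,585,100.00, so EBIT − I = £2,407,951.60.
DCL = total CM / (EBIT − I) = £12,158,851.60 / £2,407,951.60 = 5.0495.
EPS therefore changes by 5.0495 × (+23.2%) = +117.1%.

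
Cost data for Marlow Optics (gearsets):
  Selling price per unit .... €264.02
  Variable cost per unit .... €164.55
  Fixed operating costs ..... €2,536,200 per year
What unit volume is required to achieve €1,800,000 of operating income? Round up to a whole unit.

43,594 gearsets

Each unit contributes €264.02 − €164.55 = €99.47.
Need Q such that Q × €99.47 − €2,536,200 = €1,800,000, i.e. Q = €4,336,200 / €99.47 = 43,593.04 → 43,594.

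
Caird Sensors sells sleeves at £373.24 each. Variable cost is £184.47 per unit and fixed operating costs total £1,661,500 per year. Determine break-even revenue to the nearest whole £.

£3,285,153

CM per unit = £373.24 − £184.47 = £188.77; CM ratio = £188.77 / £373.24 = 0.5058.
Break-even revenue = fixed costs × price ÷ CM = £1,661,500 × £373.24 ÷ £188.77 = £3,285,153.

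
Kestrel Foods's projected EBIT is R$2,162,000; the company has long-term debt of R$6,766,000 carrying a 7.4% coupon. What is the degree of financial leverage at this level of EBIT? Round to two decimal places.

1.30

Interest = R$500,684.00.
Degree of financial leverage = EBIT / (EBIT − interest) = R$2,162,000 / R$1,661,316.00 = 1.3014.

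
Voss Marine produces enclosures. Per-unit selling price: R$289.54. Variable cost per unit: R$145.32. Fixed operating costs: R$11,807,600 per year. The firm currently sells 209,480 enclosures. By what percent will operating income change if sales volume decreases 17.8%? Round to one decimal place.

-29.2%

At 209,480 units, contribution = 209,480 × R$144.22 = R$30,211,205.60.
EBIT = R$30,211,205.60 − R$11,807,600 = R$18,403,605.60.
So DOL = total CM / EBIT = R$30,211,205.60 / R$18,403,605.60 = 1.6416.
%ΔEBIT = DOL × %ΔSales = 1.6416 × -17.8% = -29.2%.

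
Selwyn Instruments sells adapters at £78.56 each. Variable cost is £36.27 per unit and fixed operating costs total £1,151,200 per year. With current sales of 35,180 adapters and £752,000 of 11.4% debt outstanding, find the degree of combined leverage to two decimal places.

Total contribution margin = 35,180 × £42.29 = £1,487,762.20.
EBIT = £1,487,762.20 − £1,151,200 = £336,562.20. Interest = £85,728.00.
DOL = £1,487,762.20 ÷ £336,562.20 = 4.4205; DFL = £336,562.20 ÷ £250,834.20 = 1.3418.
DCL = DOL × DFL = 4.4205 × 1.3418 = 5.9314.

5.93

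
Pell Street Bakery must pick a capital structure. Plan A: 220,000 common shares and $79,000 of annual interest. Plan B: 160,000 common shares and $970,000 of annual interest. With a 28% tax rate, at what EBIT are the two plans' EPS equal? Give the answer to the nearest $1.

$3,346,000

Set EPS_A = EPS_B: (EBIT − $79,000)(1 − 0.28) ÷ 220,000 = (EBIT − $970,000)(1 − 0.28) ÷ 160,000.
The (1 − t) factor cancels: (EBIT − 79,000) × 160,000 = (EBIT − 970,000) × 220,000.
Solving, EBIT = (970,000·220,000 − 79,000·160,000) / (220,000 − 160,000) = 200,760,000,000 / 60,000 = 3,346,000.00.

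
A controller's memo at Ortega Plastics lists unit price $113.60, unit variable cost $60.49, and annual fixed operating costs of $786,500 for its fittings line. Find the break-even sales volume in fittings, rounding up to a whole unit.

Each unit contributes $113.60 − $60.49 = $53.11.
Units to break even: $786,500 ÷ $53.11 = 14,808.89, rounded up to 14,809.

14,809 fittings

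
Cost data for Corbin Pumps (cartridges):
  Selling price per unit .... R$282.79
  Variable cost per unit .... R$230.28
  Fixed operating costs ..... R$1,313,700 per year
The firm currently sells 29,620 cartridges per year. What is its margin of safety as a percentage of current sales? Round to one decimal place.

Contribution margin per unit = R$282.79 − R$230.28 = R$52.51. Break-even units = R$1,313,700 ÷ R$52.51 = 25,018.09; break-even revenue = 25,018.09 × R$282.79 = R$7,074,866.18.
Current sales = 29,620 × R$282.79 = R$8,376,239.80.
Margin of safety = (R$8,376,239.80 − R$7,074,866.18) ÷ R$8,376,239.80 = 15.5%.

15.5%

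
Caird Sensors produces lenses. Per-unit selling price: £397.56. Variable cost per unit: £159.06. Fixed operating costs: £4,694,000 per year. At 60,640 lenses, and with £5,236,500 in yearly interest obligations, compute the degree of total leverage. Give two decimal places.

3.19

At 60,640 units, contribution = 60,640 × £238.50 = £14,462,640.00.
EBIT = £14,462,640.00 − £4,694,000 = £9,768,640.00. Interest = £5,236,500.00, so EBIT − I = £4,532,140.00.
DCL = contribution ÷ (EBIT − I) = £14,462,640.00 ÷ £4,532,140.00 = 3.1911.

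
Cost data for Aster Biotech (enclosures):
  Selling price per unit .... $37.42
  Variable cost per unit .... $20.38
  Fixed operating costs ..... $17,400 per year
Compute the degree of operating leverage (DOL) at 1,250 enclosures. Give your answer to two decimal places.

At 1,250 units, contribution = 1,250 × $17.04 = $21,300.00.
EBIT = $21,300.00 − $17,400 = $3,900.00.
So DOL = total CM / EBIT = $21,300.00 / $3,900.00 = 5.4615.

5.46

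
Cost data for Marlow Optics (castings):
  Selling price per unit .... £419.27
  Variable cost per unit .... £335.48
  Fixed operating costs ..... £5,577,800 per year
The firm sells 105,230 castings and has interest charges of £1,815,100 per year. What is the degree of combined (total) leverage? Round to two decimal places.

At 105,230 units, contribution = 105,230 × £83.79 = £8,817,221.70.
EBIT = £8,817,221.70 − £5,577,800 = £3,239,421.70. Interest = £1,815,100.00, so EBIT − I = £1,424,321.70.
DCL = contribution ÷ (EBIT − I) = £8,817,221.70 ÷ £1,424,321.70 = 6.1905.

6.19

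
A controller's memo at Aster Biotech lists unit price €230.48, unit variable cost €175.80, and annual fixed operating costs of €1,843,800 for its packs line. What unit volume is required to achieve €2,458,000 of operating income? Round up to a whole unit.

Each unit contributes €230.48 − €175.80 = €54.68.
Units = (FC + target) / CM = (€1,843,800 + €2,458,000) / €54.68 = 78,672.28, so 78,673 packs.

78,673 packs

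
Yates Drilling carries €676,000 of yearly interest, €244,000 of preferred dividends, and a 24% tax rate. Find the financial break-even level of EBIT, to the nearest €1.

Grossing the preferred dividend up to pre-tax terms: €244,000 / (1 − 0.24) = €321,052.63.
EPS = 0 when EBIT covers interest plus the pre-tax preferred burden: €676,000 + €321,052.63 = €997,052.63.

€997,053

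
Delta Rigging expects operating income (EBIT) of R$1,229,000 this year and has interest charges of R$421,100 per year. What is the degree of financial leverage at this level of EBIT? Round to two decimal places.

Annual interest charges come to R$421,100.00.
DFL = EBIT ÷ (EBIT − I) = R$1,229,000 ÷ (R$1,229,000 − R$421,100.00) = R$1,229,000 ÷ R$807,900.00 = 1.5212.

1.52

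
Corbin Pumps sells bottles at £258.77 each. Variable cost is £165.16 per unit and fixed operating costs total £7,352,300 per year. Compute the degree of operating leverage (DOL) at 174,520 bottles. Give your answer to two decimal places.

1.82

Contribution at this volume is 174,520 × £93.61 = £16,336,817.20.
Subtracting fixed costs: EBIT = £16,336,817.20 − £7,352,300 = £8,984,517.20.
Degree of operating leverage = £16,336,817.20 / £8,984,517.20 = 1.8183.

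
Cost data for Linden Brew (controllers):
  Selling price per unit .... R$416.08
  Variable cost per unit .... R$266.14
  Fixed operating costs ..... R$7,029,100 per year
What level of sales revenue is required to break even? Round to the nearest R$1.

Contribution margin per unit = R$416.08 − R$266.14 = R$149.94, a CM ratio of R$149.94 ÷ R$416.08 = 0.3604.
Break-even revenue = fixed costs × price ÷ CM = R$7,029,100 × R$416.08 ÷ R$149.94 = R$19,505,588.

R$19,505,588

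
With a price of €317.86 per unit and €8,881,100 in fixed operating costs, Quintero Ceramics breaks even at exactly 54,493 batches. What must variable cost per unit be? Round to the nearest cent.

Contribution per unit must be FC / Q = €8,881,100 / 54,493 = €162.9769.
Hence VC = price − CM = €317.86 − €162.9769 = €154.88.

€154.88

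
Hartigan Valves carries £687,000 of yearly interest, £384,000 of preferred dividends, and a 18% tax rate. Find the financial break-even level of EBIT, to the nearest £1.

Preferred dividends are paid after tax, so their pre-tax equivalent is £384,000 ÷ (1 − 0.18) = £468,292.68.
Financial break-even EBIT = interest + D_p ÷ (1 − t) = £687,000 + £468,292.68 = £1,155,292.68.

£1,155,293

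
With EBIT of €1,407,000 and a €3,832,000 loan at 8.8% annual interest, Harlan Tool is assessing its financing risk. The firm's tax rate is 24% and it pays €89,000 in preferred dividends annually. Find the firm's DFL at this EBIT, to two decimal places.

1.48

Annual interest charges come to €337,216.00.
Preferred dividends grossed up pre-tax: €89,000 / (1 − 0.24) = €117,105.26.
DFL = EBIT ÷ [EBIT − I − D_p/(1−t)] = €1,407,000 ÷ [€1,407,000 − €337,216.00 − €117,105.26] = €1,407,000 ÷ €952,678.74 = 1.4769.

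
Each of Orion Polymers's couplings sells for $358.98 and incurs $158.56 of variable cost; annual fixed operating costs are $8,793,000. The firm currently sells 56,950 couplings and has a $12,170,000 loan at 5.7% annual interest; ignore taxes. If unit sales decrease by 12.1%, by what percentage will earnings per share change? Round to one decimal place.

-71.7%

Contribution at this volume is 56,950 × $200.42 = $11,413,919.00.
EBIT = $11,413,919.00 − $8,793,000 = $2,620,919.00.
After interest of $693,690.00, pre-tax earnings = $1,927,229.00.
DCL = total CM / (EBIT − I) = $11,413,919.00 / $1,927,229.00 = 5.9225.
%ΔEPS = DCL × %ΔSales = 5.9225 × -12.1% = -71.7%.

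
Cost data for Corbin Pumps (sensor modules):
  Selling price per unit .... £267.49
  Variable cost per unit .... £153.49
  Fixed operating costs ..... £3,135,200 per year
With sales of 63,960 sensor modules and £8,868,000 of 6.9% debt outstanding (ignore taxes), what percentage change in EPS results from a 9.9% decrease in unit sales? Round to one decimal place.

-20.4%

Contribution at this volume is 63,960 × £114.00 = £7,291,440.00.
EBIT = £7,291,440.00 − £3,135,200 = £4,156,240.00.
Interest = £611,892.00, so EBIT − I = £3,544,348.00.
DCL = total CM / (EBIT − I) = £7,291,440.00 / £3,544,348.00 = 2.0572.
%ΔEPS = DCL × %ΔSales = 2.0572 × -9.9% = -20.4%.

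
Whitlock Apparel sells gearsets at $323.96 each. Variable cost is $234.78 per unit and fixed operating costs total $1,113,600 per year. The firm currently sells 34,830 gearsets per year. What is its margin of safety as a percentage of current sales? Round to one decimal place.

64.1%

Each unit contributes $323.96 − $234.78 = $89.18. Break-even units = $1,113,600 ÷ $89.18 = 12,487.10; break-even revenue = 12,487.10 × $323.96 = $4,045,322.45.
Current sales = 34,830 × $323.96 = $11,283,526.80.
Margin of safety = ($11,283,526.80 − $4,045,322.45) ÷ $11,283,526.80 = 64.1%.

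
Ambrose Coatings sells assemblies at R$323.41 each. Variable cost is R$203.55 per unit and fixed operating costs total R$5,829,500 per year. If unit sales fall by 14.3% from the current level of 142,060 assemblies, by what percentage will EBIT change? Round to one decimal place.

-21.7%

Contribution at this volume is 142,060 × R$119.86 = R$17,027,311.60.
Subtracting fixed costs: EBIT = R$17,027,311.60 − R$5,829,500 = R$11,197,811.60.
So DOL = total CM / EBIT = R$17,027,311.60 / R$11,197,811.60 = 1.5206.
Operating income changes by 1.5206 × -14.3% = -21.7%.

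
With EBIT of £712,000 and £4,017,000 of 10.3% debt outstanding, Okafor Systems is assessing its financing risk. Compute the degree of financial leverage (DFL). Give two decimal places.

2.39

Annual interest charges come to £413,751.00.
Degree of financial leverage = EBIT / (EBIT − interest) = £712,000 / £298,249.00 = 2.3873.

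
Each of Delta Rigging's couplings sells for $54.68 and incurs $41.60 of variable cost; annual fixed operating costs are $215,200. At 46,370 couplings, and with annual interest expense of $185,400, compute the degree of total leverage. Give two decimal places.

Contribution at this volume is 46,370 × $13.08 = $606,519.60.
EBIT = $606,519.60 − $215,200 = $391,319.60. Interest = $185,400.00.
DOL = $606,519.60 ÷ $391,319.60 = 1.5499; DFL = $391,319.60 ÷ $205,919.60 = 1.9004.
DCL = DOL × DFL = 1.5499 × 1.9004 = 2.9454.

2.95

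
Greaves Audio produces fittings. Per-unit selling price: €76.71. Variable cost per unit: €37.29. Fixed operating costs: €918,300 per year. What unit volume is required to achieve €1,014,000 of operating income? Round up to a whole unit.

Unit CM = price − variable cost = €76.71 − €37.29 = €39.42.
Need Q such that Q × €39.42 − €918,300 = €1,014,000, i.e. Q = €1,932,300 / €39.42 = 49,018.26 → 49,019.

49,019 fittings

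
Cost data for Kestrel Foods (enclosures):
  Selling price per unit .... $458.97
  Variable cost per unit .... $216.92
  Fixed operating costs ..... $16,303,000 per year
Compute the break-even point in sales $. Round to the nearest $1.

Contribution margin per unit = $458.97 − $216.92 = $242.05, a CM ratio of $242.05 ÷ $458.97 = 0.5274.
Break-even sales = FC ÷ CM ratio = $16,303,000 × $458.97 / $242.05 = $30,913,398.

$30,913,398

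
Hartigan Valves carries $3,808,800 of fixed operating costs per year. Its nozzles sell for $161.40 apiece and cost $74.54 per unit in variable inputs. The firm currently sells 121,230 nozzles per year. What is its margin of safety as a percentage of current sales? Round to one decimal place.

63.8%

Contribution margin per unit = $161.40 − $74.54 = $86.86. Break-even units = $3,808,800 ÷ $86.86 = 43,849.87; break-even revenue = 43,849.87 × $161.40 = $7,077,369.56.
Current sales = 121,230 × $161.40 = $19,566,522.00.
Margin of safety = ($19,566,522.00 − $7,077,369.56) ÷ $19,566,522.00 = 63.8%.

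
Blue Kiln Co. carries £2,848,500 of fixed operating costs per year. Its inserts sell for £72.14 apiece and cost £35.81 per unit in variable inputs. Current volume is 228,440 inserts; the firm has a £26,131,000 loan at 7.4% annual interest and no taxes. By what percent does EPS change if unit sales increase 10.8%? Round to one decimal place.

+25.5%

At 228,440 units, contribution = 228,440 × £36.33 = £8,299,225.20.
Operating income = contribution − fixed costs = £8,299,225.20 − £2,848,500 = £5,450,725.20.
After interest of £1,933,694.00, pre-tax earnings = £3,517,031.20.
DCL = total CM / (EBIT − I) = £8,299,225.20 / £3,517,031.20 = 2.3597.
%ΔEPS = DCL × %ΔSales = 2.3597 × +10.8% = +25.5%.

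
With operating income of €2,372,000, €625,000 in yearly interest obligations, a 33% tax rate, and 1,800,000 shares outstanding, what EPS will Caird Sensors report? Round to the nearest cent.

Interest = €625,000.00, so EBT = €2,372,000 − €625,000.00 = €1,747,000.00.
Net income = €1,747,000.00 × (1 − 0.33) = €1,170,490.00.
EPS = €1,170,490.00 ÷ 1,800,000 = €0.65.

€0.65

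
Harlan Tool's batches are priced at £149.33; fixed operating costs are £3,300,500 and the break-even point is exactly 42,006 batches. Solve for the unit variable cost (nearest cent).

£70.76

At break-even, FC = Q × (P − VC), so P − VC = £3,300,500 ÷ 42,006 = £78.5721.
Hence VC = price − CM = £149.33 − £78.5721 = £70.76.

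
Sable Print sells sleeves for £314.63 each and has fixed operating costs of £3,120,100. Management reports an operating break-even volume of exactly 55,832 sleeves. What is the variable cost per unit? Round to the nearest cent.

£258.75

Contribution per unit must be FC / Q = £3,120,100 / 55,832 = £55.8837.
Variable cost per unit = £314.63 − £55.8837 = £258.75.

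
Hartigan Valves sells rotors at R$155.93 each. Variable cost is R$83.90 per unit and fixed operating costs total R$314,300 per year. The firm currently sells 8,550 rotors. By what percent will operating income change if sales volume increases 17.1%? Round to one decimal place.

+34.9%

Total contribution margin = 8,550 × R$72.03 = R$615,856.50.
Subtracting fixed costs: EBIT = R$615,856.50 − R$314,300 = R$301,556.50.
DOL = contribution ÷ EBIT = R$615,856.50 ÷ R$301,556.50 = 2.0423.
%ΔEBIT = DOL × %ΔSales = 2.0423 × +17.1% = +34.9%.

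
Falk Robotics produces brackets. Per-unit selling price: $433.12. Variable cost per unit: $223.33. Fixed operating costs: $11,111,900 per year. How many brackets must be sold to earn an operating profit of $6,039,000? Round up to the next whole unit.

81,753 brackets

Each unit contributes $433.12 − $223.33 = $209.79.
Required volume = (fixed costs + target profit) ÷ CM = ($11,111,900 + $6,039,000) ÷ $209.79 = 81,752.71, so 81,753 brackets.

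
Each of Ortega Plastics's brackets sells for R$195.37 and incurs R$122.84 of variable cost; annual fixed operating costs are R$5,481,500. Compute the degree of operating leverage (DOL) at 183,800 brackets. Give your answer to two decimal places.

Contribution at this volume is 183,800 × R$72.53 = R$13,331,014.00.
Operating income = contribution − fixed costs = R$13,331,014.00 − R$5,481,500 = R$7,849,514.00.
DOL = contribution ÷ EBIT = R$13,331,014.00 ÷ R$7,849,514.00 = 1.6983.

1.70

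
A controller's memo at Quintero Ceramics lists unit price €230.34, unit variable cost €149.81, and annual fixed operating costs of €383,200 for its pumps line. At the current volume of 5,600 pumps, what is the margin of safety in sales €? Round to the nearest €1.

€193,837

Each unit contributes €230.34 − €149.81 = €80.53. Break-even units = €383,200 ÷ €80.53 = 4,758.48; break-even revenue = 4,758.48 × €230.34 = €1,096,067.16.
Current sales = 5,600 × €230.34 = €1,289,904.00.
Margin of safety = €1,289,904.00 − €1,096,067.16 = €193,837.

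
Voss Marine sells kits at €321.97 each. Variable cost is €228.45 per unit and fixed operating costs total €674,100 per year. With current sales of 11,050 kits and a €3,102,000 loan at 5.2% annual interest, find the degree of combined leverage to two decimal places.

5.22

Total contribution margin = 11,050 × €93.52 = €1,033,396.00.
EBIT = €1,033,396.00 − €674,100 = €359,296.00. Interest = €161,304.00.
DOL = €1,033,396.00 ÷ €359,296.00 = 2.8762; DFL = €359,296.00 ÷ €197,992.00 = 1.8147.
Combined leverage = 2.8762 × 1.8147 = 5.2194.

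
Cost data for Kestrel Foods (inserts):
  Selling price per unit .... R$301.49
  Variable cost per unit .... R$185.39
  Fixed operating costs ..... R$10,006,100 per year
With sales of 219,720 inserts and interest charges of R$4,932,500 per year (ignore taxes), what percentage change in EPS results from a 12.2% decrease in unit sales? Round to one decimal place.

At 219,720 units, contribution = 219,720 × R$116.10 = R$25,509,492.00.
Operating income = contribution − fixed costs = R$25,509,492.00 − R$10,006,100 = R$15,503,392.00.
Interest = R$4,932,500.00, so EBIT − I = R$10,570,892.00.
Degree of combined leverage = contribution ÷ (EBIT − I) = R$25,509,492.00 ÷ R$10,570,892.00 = 2.4132.
%ΔEPS = DCL × %ΔSales = 2.4132 × -12.2% = -29.4%.

-29.4%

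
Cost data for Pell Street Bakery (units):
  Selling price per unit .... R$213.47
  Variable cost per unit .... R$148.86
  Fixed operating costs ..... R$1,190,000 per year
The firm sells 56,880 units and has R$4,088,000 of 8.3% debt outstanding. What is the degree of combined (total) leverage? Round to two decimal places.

Contribution at this volume is 56,880 × R$64.61 = R$3,675,016.80.
Operating income = contribution − fixed costs = R$3,675,016.80 − R$1,190,000 = R$2,485,016.80. Interest = R$339,304.00, so EBIT − I = R$2,145,712.80.
Degree of total leverage = total CM / (EBIT − interest) = R$3,675,016.80 / R$2,145,712.80 = 1.7127.

1.71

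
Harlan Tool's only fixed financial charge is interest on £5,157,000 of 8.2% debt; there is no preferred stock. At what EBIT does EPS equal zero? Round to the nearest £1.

Annual interest = 8.2% × £5,157,000 = £422,874.00.
With no preferred dividends, EPS = 0 when EBIT exactly covers interest, so the financial break-even EBIT is £422,874.00.

£422,874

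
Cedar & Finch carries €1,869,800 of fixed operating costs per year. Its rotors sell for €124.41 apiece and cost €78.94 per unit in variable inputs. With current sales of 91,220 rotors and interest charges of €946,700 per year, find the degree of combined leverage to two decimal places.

3.12

At 91,220 units, contribution = 91,220 × €45.47 = €4,147,773.40.
Subtracting fixed costs: EBIT = €4,147,773.40 − €1,869,800 = €2,277,973.40. Interest = €946,700.00.
DOL = €4,147,773.40 ÷ €2,277,973.40 = 1.8208; DFL = €2,277,973.40 ÷ €1,331,273.40 = 1.7111.
DCL = DOL × DFL = 1.8208 × 1.7111 = 3.1156.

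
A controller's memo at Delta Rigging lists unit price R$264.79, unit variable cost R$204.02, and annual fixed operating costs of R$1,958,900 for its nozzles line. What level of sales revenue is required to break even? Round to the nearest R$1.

CM per unit = R$264.79 − R$204.02 = R$60.77; CM ratio = R$60.77 / R$264.79 = 0.2295.
Break-even revenue = fixed costs × price ÷ CM = R$1,958,900 × R$264.79 ÷ R$60.77 = R$8,535,414.

R$8,535,414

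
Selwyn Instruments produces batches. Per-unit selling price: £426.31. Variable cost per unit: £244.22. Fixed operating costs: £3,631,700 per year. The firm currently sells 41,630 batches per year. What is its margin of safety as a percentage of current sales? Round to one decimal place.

Each unit contributes £426.31 − £244.22 = £182.09. Break-even units = £3,631,700 ÷ £182.09 = 19,944.53; break-even revenue = 19,944.53 × £426.31 = £8,502,553.83.
Current sales = 41,630 × £426.31 = £17,747,285.30.
Margin of safety = (£17,747,285.30 − £8,502,553.83) ÷ £17,747,285.30 = 52.1%.

52.1%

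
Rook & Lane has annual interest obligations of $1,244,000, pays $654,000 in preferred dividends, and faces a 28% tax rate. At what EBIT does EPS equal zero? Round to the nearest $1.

$2,152,333

Grossing the preferred dividend up to pre-tax terms: $654,000 / (1 − 0.28) = $908,333.33.
Financial break-even EBIT = interest + D_p ÷ (1 − t) = $1,244,000 + $908,333.33 = $2,152,333.33.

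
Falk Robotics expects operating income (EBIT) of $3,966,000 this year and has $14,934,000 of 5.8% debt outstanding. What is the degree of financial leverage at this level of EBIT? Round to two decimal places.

Interest = $866,172.00.
Degree of financial leverage = EBIT / (EBIT − interest) = $3,966,000 / $3,099,828.00 = 1.2794.

1.28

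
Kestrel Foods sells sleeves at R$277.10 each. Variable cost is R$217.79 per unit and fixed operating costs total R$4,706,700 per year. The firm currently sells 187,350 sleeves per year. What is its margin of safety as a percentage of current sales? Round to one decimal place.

Unit CM = price − variable cost = R$277.10 − R$217.79 = R$59.31. Break-even units = R$4,706,700 ÷ R$59.31 = 79,357.61; break-even revenue = 79,357.61 × R$277.10 = R$21,989,994.44.
Current sales = 187,350 × R$277.10 = R$51,914,685.00.
Margin of safety = (R$51,914,685.00 − R$21,989,994.44) ÷ R$51,914,685.00 = 57.6%.

57.6%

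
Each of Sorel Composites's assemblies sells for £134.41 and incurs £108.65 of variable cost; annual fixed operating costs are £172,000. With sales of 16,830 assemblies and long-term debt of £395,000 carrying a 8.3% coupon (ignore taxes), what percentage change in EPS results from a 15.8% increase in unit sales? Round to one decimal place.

Contribution at this volume is 16,830 × £25.76 = £433,540.80.
Operating income = contribution − fixed costs = £433,540.80 − £172,000 = £261,540.80.
Interest = £32,785.00, so EBIT − I = £228,755.80.
DCL = total CM / (EBIT − I) = £433,540.80 / £228,755.80 = 1.8952.
EPS therefore changes by 1.8952 × (+15.8%) = +29.9%.

+29.9%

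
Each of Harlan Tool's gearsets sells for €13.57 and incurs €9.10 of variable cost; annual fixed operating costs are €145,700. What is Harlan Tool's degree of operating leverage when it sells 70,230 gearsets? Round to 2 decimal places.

1.87

Total contribution margin = 70,230 × €4.47 = €313,928.10.
EBIT = €313,928.10 − €145,700 = €168,228.10.
Degree of operating leverage = €313,928.10 / €168,228.10 = 1.8661.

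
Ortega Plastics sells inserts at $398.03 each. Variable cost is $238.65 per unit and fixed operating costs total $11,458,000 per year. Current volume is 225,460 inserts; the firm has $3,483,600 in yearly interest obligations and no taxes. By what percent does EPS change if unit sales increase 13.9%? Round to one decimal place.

At 225,460 units, contribution = 225,460 × $159.38 = $35,933,814.80.
Operating income = contribution − fixed costs = $35,933,814.80 − $11,458,000 = $24,475,814.80.
After interest of $3,483,600.00, pre-tax earnings = $20,992,214.80.
Degree of combined leverage = contribution ÷ (EBIT − I) = $35,933,814.80 ÷ $20,992,214.80 = 1.7118.
EPS therefore changes by 1.7118 × (+13.9%) = +23.8%.

+23.8%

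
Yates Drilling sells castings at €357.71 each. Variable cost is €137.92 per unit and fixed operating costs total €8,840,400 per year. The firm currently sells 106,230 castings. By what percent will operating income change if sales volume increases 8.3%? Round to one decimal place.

+13.4%

Total contribution margin = 106,230 × €219.79 = €23,348,291.70.
Subtracting fixed costs: EBIT = €23,348,291.70 − €8,840,400 = €14,507,891.70.
Degree of operating leverage = €23,348,291.70 / €14,507,891.70 = 1.6094.
So EBIT moves 1.6094 × (+8.3%) = +13.4%.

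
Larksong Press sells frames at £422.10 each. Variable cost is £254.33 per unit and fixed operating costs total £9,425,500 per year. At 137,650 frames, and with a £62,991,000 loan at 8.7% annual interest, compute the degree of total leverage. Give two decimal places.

2.82

Contribution at this volume is 137,650 × £167.77 = £23,093,540.50.
Operating income = contribution − fixed costs = £23,093,540.50 − £9,425,500 = £13,668,040.50. Interest = £5,480,217.00.
DOL = £23,093,540.50 ÷ £13,668,040.50 = 1.6896; DFL = £13,668,040.50 ÷ £8,187,823.50 = 1.6693.
Combined leverage = 1.6896 × 1.6693 = 2.8204.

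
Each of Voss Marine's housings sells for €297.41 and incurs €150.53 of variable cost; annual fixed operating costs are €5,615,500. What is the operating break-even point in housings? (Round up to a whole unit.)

38,232 housings

Contribution margin per unit = €297.41 − €150.53 = €146.88.
Break-even volume = fixed costs ÷ CM per unit = €5,615,500 ÷ €146.88 = 38,231.89, so 38,232 housings.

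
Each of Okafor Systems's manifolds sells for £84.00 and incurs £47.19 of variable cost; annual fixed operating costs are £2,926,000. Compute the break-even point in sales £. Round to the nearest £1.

£6,677,099

CM per unit = £84.00 − £47.19 = £36.81; CM ratio = £36.81 / £84.00 = 0.4382.
Break-even revenue = fixed costs × price ÷ CM = £2,926,000 × £84.00 ÷ £36.81 = £6,677,099.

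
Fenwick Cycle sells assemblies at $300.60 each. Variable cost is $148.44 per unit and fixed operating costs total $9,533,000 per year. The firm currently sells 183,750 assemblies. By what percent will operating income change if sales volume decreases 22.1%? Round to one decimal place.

-33.5%

Total contribution margin = 183,750 × $152.16 = $27,959,400.00.
Subtracting fixed costs: EBIT = $27,959,400.00 − $9,533,000 = $18,426,400.00.
So DOL = total CM / EBIT = $27,959,400.00 / $18,426,400.00 = 1.5174.
So EBIT moves 1.5174 × (-22.1%) = -33.5%.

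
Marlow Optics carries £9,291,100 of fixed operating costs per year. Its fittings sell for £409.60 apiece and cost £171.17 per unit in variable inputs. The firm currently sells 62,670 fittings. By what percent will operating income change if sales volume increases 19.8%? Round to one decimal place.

At 62,670 units, contribution = 62,670 × £238.43 = £14,942,408.10.
EBIT = £14,942,408.10 − £9,291,100 = £5,651,308.10.
DOL = contribution ÷ EBIT = £14,942,408.10 ÷ £5,651,308.10 = 2.6441.
So EBIT moves 2.6441 × (+19.8%) = +52.4%.

+52.4%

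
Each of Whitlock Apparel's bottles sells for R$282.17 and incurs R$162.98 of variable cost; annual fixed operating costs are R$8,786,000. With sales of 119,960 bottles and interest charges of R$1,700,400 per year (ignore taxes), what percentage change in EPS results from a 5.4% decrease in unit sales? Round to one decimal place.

-20.3%

At 119,960 units, contribution = 119,960 × R$119.19 = R$14,298,032.40.
Operating income = contribution − fixed costs = R$14,298,032.40 − R$8,786,000 = R$5,512,032.40.
Interest = R$1,700,400.00, so EBIT − I = R$3,811,632.40.
DCL = total CM / (EBIT − I) = R$14,298,032.40 / R$3,811,632.40 = 3.7512.
%ΔEPS = DCL × %ΔSales = 3.7512 × -5.4% = -20.3%.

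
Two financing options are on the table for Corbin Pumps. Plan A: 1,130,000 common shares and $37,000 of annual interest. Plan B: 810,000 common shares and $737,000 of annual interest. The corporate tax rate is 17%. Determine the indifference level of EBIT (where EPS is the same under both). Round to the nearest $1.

$2,508,875

At indifference, (EBIT − 37,000)(1 − t)/1,130,000 = (EBIT − 737,000)(1 − t)/810,000.
Cancelling (1 − t) and cross-multiplying: 810,000·(EBIT − 37,000) = 1,130,000·(EBIT − 737,000).
Solving, EBIT = (737,000·1,130,000 − 37,000·810,000) / (1,130,000 − 810,000) = 802,840,000,000 / 320,000 = 2,508,875.00.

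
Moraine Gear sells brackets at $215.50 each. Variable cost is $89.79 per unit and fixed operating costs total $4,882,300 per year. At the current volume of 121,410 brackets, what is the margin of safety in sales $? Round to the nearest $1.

Each unit contributes $215.50 − $89.79 = $125.71. Break-even units = $4,882,300 ÷ $125.71 = 38,837.80; break-even revenue = 38,837.80 × $215.50 = $8,369,546.18.
Actual sales revenue = 121,410 × $215.50 = $26,163,855.00.
Margin of safety = $26,163,855.00 − $8,369,546.18 = $17,794,309.

$17,794,309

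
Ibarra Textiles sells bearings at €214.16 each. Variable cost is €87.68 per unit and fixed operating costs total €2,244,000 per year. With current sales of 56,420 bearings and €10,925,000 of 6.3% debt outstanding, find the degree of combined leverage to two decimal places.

At 56,420 units, contribution = 56,420 × €126.48 = €7,136,001.60.
Operating income = contribution − fixed costs = €7,136,001.60 − €2,244,000 = €4,892,001.60. Interest = €688,275.00.
DOL = €7,136,001.60 ÷ €4,892,001.60 = 1.4587; DFL = €4,892,001.60 ÷ €4,203,726.60 = 1.1637.
DCL = DOL × DFL = 1.4587 × 1.1637 = 1.6975.

1.70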